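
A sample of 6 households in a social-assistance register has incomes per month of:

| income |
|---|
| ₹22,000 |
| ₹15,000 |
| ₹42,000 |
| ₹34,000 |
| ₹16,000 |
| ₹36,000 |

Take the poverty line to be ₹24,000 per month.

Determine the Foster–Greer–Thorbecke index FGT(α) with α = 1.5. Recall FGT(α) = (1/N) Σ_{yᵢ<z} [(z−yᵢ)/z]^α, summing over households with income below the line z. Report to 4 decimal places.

Incomes under z: ₹15,000, ₹16,000, ₹22,000 (q = 3 of N = 6).
Shortfall ratios: (24000−15000)/24000 = 0.3750; (24000−16000)/24000 = 0.3333; (24000−22000)/24000 = 0.0833.
Raised to α = 1.5: 0.22964; 0.19245; 0.02406.
Sum = 0.446146; FGT(1.5) = 0.446146 / 6 = 0.0744.

0.0744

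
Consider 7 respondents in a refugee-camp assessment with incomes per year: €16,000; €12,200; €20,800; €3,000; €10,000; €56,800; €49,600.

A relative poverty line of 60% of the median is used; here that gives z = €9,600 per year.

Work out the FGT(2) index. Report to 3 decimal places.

Below the line: €3,000 (q = 1 of N = 7).
Gap ratios (z−y)/z: (9600−3000)/9600 = 0.6875.
Squared: 0.4727.
Sum = 0.472656; P₂ = 0.472656 / 7 = 0.068.

0.068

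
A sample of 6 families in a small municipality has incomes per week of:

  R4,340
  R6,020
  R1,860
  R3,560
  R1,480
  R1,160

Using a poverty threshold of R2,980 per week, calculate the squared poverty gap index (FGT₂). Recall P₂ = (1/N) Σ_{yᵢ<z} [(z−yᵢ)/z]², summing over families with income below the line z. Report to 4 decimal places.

0.1279

Incomes under z: R1,160, R1,480, R1,860 (q = 3 of N = 6).
Gap ratios (z−y)/z: (2980−1160)/2980 = 0.6107; (2980−1480)/2980 = 0.5034; (2980−1860)/2980 = 0.3758.
Squared: 0.3730; 0.2534; 0.1413.
Sum = 0.767623; P₂ = 0.767623 / 6 = 0.1279.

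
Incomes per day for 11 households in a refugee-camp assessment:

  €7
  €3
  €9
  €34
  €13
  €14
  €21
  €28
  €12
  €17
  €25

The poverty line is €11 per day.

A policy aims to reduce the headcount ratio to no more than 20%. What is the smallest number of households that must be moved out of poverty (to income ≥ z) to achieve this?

Currently q = 3 of N = 11 are below the line (H = 0.273).
A headcount ratio of at most 20% allows at most ⌊0.20 × 11⌋ = 2 poor households.
So at least 3 − 2 = 1 must be lifted.

1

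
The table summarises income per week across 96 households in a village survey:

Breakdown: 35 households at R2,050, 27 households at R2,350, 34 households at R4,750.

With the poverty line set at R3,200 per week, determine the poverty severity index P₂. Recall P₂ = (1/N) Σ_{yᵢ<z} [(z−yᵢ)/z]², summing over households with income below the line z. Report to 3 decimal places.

0.067

Below the line: 35×R2,050, 27×R2,350 (q = 62 of N = 96).
Shortfall ratios: (3200−2050)/3200 = 0.3594 (×35); (3200−2350)/3200 = 0.2656 (×27).
Squared: 0.1292 (×35); 0.0706 (×27).
Sum = 6.425293; P₂ = 6.425293 / 96 = 0.067.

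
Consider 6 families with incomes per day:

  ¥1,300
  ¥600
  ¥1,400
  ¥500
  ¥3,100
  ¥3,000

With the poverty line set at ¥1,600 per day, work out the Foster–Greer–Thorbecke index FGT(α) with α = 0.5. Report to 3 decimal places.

0.401

Incomes under z: ¥500, ¥600, ¥1,300, ¥1,400 (q = 4 of N = 6).
Gap ratios (z−y)/z: (1600−500)/1600 = 0.6875; (1600−600)/1600 = 0.6250; (1600−1300)/1600 = 0.1875; (1600−1400)/1600 = 0.1250.
Raised to α = 0.5: 0.82916; 0.79057; 0.43301; 0.35355.
Sum = 2.406292; FGT(0.5) = 2.406292 / 6 = 0.401.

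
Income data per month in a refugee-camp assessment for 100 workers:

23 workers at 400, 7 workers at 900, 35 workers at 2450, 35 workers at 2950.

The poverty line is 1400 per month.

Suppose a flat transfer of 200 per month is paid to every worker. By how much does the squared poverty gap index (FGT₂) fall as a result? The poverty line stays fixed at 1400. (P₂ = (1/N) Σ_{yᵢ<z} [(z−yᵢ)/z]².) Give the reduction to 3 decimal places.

0.048

Before: below the line — 23×400, 7×900; squared poverty gap index (FGT₂) = 0.12628.
After the 200 transfer: below the line — 23×600, 7×1100; squared poverty gap index (FGT₂) = 0.07832.
Reduction = 0.12628 − 0.07832 = 0.048.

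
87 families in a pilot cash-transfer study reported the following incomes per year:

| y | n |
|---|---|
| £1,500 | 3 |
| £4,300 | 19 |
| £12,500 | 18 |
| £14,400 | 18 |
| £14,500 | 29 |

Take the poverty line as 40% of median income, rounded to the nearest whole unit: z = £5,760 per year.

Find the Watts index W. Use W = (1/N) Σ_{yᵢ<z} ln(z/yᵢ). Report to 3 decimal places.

0.110

Below the line: 3×£1,500, 19×£4,300 (q = 22 of N = 87).
ln(z/y) terms: ln(5760/1500) = 1.3455 (×3); ln(5760/4300) = 0.2923 (×19).
W = 9.590544 / 87 = 0.110.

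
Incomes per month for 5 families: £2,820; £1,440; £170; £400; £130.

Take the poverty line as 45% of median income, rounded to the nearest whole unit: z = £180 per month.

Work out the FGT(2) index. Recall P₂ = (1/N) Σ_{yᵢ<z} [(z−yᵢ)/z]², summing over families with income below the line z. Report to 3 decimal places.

0.016

Below the line: £130, £170 (q = 2 of N = 5).
Shortfall ratios: (180−130)/180 = 0.2778; (180−170)/180 = 0.0556.
Squared: 0.0772; 0.0031.
Sum = 0.080247; P₂ = 0.080247 / 5 = 0.016.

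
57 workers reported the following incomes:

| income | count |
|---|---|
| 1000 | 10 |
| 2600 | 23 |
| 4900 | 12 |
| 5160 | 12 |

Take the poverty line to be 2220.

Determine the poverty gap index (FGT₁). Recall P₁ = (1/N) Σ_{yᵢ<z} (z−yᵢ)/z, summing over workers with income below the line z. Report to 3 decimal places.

0.096

Below z: 10×1000 (q = 10 of N = 57).
Shortfall ratios: (2220−1000)/2220 = 0.5495 (×10).
Σ = 5.495495. Dividing by the full population N = 57 gives P₁ = 0.096.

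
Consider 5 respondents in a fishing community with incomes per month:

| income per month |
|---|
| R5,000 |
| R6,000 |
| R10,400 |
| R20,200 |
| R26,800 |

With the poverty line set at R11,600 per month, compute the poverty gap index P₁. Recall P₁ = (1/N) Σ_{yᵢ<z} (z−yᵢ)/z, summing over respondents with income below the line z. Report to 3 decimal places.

0.231

Below the line: R5,000, R6,000, R10,400 (q = 3 of N = 5).
Normalized shortfalls: (11600−5000)/11600 = 0.5690; (11600−6000)/11600 = 0.4828; (11600−10400)/11600 = 0.1034.
Sum of shortfalls = 1.155172; P₁ averages over all N: 1.155172 / 5 = 0.231.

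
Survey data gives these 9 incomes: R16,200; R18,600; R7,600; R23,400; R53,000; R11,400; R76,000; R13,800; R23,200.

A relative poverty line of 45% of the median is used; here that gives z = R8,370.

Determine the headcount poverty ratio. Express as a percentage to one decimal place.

11.1%

1 of the 9 people have income below R8,370.
H = 1/9 = 11.1%.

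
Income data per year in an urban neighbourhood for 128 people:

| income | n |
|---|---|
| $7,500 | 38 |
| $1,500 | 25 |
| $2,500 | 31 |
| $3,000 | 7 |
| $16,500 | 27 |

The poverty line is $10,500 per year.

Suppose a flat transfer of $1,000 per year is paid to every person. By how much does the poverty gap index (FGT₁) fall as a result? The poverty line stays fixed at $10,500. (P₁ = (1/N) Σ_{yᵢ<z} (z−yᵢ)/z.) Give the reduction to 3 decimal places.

0.075

Before: below the line — 25×$1,500, 31×$2,500, 7×$3,000, 38×$7,500; poverty gap index (FGT₁) = 0.47582.
After the $1,000 transfer: below the line — 25×$2,500, 31×$3,500, 7×$4,000, 38×$8,500; poverty gap index (FGT₁) = 0.40067.
Reduction = 0.47582 − 0.40067 = 0.075.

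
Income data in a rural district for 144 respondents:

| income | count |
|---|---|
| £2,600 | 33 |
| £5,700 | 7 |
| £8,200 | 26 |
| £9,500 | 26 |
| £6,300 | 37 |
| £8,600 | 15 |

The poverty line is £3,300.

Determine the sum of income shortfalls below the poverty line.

£23,100

Poor units: 33×£2,600 (q = 33 of N = 144).
Individual gaps: 33×(3300−2600) = 23100.
Aggregate gap = £23,100.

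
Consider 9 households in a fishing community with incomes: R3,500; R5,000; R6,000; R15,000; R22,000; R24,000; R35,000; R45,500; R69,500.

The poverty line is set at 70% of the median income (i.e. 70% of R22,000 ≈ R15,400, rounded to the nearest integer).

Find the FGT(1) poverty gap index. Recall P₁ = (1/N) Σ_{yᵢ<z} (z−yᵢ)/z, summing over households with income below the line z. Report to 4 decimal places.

0.2316

Incomes under z: R3,500, R5,000, R6,000, R15,000 (q = 4 of N = 9).
Gap ratios (z−y)/z: (15400−3500)/15400 = 0.7727; (15400−5000)/15400 = 0.6753; (15400−6000)/15400 = 0.6104; (15400−15000)/15400 = 0.0260.
Σ = 2.084416. Dividing by the full population N = 9 gives P₁ = 0.2316.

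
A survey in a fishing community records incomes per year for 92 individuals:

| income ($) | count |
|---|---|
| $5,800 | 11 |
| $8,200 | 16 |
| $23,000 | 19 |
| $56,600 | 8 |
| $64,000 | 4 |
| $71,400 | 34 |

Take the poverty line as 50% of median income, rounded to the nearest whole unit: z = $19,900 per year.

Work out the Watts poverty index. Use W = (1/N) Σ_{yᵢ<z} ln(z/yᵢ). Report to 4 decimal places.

0.3016

Incomes under z: 11×$5,800, 16×$8,200 (q = 27 of N = 92).
ln(z/y) terms: ln(19900/5800) = 1.2329 (×11); ln(19900/8200) = 0.8866 (×16).
W = 27.746849 / 92 = 0.3016.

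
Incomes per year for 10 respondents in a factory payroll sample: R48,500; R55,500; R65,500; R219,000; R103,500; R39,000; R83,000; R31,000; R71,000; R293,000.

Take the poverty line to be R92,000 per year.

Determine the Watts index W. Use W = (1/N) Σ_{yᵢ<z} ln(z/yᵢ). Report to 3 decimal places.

Below the line: R31,000, R39,000, R48,500, R55,500, R65,500, R71,000, R83,000 (q = 7 of N = 10).
Log shortfalls: ln(92000/31000) = 1.0878; ln(92000/39000) = 0.8582; ln(92000/48500) = 0.6402; ln(92000/55500) = 0.5054; ln(92000/65500) = 0.3397; ln(92000/71000) = 0.2591; ln(92000/83000) = 0.1029.
W = 3.793454 / 10 = 0.379.

0.379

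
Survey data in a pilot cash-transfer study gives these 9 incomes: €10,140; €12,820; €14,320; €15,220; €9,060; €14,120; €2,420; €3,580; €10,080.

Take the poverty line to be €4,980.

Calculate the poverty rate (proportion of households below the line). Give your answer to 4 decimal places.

2 of the 9 households have income below €4,980.
H = 2/9 = 0.2222.

0.2222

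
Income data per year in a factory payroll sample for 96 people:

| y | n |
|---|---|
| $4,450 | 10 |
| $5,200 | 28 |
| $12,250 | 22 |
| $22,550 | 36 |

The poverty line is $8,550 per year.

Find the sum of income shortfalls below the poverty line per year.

Below the line: 10×$4,450, 28×$5,200 (q = 38 of N = 96).
Individual gaps: 10×(8550−4450) = 41000; 28×(8550−5200) = 93800.
Aggregate gap = $134,800.

$134,800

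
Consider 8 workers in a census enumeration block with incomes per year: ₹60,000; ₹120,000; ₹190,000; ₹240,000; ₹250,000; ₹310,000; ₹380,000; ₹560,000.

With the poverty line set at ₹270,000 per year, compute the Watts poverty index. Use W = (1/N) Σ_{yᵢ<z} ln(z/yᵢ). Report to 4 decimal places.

Incomes under z: ₹60,000, ₹120,000, ₹190,000, ₹240,000, ₹250,000 (q = 5 of N = 8).
Log shortfalls: ln(270000/60000) = 1.5041; ln(270000/120000) = 0.8109; ln(270000/190000) = 0.3514; ln(270000/240000) = 0.1178; ln(270000/250000) = 0.0770.
W = 2.861150 / 8 = 0.3576.

0.3576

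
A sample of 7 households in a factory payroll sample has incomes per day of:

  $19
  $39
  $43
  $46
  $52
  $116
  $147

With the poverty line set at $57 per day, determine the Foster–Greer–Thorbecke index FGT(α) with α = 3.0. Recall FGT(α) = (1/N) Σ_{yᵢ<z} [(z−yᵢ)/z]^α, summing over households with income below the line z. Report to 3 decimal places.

0.050

Below z: $19, $39, $43, $46, $52 (q = 5 of N = 7).
Relative gaps: (57−19)/57 = 0.6667; (57−39)/57 = 0.3158; (57−43)/57 = 0.2456; (57−46)/57 = 0.1930; (57−52)/57 = 0.0877.
Raised to α = 3.0: 0.29630; 0.03149; 0.01482; 0.00719; 0.00067.
Sum = 0.350467; FGT(3.0) = 0.350467 / 7 = 0.050.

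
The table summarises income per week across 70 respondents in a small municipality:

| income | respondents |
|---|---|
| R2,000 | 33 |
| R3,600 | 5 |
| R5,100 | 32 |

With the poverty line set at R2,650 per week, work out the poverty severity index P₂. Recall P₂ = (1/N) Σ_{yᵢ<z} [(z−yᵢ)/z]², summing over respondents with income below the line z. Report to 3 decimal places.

0.028

Below z: 33×R2,000 (q = 33 of N = 70).
Shortfall ratios: (2650−2000)/2650 = 0.2453 (×33).
Squared: 0.0602 (×33).
Sum = 1.985404; P₂ = 1.985404 / 70 = 0.028.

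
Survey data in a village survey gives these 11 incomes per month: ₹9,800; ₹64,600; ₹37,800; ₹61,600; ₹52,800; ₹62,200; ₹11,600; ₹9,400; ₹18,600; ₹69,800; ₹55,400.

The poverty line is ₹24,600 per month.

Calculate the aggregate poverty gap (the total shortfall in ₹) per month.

₹49,000

Below the line: ₹9,400, ₹9,800, ₹11,600, ₹18,600 (q = 4 of N = 11).
Individual gaps: 24600−9400 = 15200; 24600−9800 = 14800; 24600−11600 = 13000; 24600−18600 = 6000.
Aggregate gap = ₹49,000.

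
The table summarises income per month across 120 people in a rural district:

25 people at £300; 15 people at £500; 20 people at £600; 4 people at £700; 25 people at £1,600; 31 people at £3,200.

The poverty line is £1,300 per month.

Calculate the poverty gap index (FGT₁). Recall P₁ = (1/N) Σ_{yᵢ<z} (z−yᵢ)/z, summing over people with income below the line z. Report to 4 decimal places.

Below z: 25×£300, 15×£500, 20×£600, 4×£700 (q = 64 of N = 120).
Normalized shortfalls: (1300−300)/1300 = 0.7692 (×25); (1300−500)/1300 = 0.6154 (×15); (1300−600)/1300 = 0.5385 (×20); (1300−700)/1300 = 0.4615 (×4).
Sum of shortfalls = 41.076923; P₁ averages over all N: 41.076923 / 120 = 0.3423.

0.3423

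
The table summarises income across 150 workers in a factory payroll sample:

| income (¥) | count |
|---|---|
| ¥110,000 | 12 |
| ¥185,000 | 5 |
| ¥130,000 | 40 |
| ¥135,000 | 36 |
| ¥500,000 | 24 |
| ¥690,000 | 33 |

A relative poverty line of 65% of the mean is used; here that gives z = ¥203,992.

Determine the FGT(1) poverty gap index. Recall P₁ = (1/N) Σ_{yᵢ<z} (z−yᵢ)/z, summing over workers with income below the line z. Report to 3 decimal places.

0.218

Incomes under z: 12×¥110,000, 40×¥130,000, 36×¥135,000, 5×¥185,000 (q = 93 of N = 150).
Gap ratios (z−y)/z: (203992−110000)/203992 = 0.4608 (×12); (203992−130000)/203992 = 0.3627 (×40); (203992−135000)/203992 = 0.3382 (×36); (203992−185000)/203992 = 0.0931 (×5).
Σ = 32.679007. Dividing by the full population N = 150 gives P₁ = 0.218.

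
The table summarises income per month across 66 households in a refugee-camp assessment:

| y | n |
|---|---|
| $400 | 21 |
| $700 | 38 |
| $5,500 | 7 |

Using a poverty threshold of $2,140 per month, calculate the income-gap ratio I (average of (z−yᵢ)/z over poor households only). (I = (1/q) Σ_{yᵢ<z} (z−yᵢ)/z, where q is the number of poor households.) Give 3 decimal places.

0.723

Incomes under z: 21×$400, 38×$700 (q = 59 of N = 66).
Shortfall ratios (z−y)/z: 0.8131 (×21), 0.6729 (×38); sum = 42.644860.
I averages over the q = 59 poor units only: 42.644860 / 59 = 0.723.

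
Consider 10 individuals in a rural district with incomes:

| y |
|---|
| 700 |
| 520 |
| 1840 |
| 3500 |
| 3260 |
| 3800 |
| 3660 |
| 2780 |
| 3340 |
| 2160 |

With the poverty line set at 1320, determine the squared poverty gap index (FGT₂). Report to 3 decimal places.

0.059

Incomes under z: 520, 700 (q = 2 of N = 10).
Gap ratios (z−y)/z: (1320−520)/1320 = 0.6061; (1320−700)/1320 = 0.4697.
Squared: 0.3673; 0.2206.
Sum = 0.587925; P₂ = 0.587925 / 10 = 0.059.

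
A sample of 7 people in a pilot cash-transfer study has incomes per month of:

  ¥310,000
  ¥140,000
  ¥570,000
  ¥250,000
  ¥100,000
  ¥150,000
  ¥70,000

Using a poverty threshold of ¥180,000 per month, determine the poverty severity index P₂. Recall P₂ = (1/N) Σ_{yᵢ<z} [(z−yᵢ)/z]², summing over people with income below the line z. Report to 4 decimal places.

Incomes under z: ¥70,000, ¥100,000, ¥140,000, ¥150,000 (q = 4 of N = 7).
Shortfall ratios: (180000−70000)/180000 = 0.6111; (180000−100000)/180000 = 0.4444; (180000−140000)/180000 = 0.2222; (180000−150000)/180000 = 0.1667.
Squared: 0.3735; 0.1975; 0.0494; 0.0278.
Sum = 0.648148; P₂ = 0.648148 / 7 = 0.0926.

0.0926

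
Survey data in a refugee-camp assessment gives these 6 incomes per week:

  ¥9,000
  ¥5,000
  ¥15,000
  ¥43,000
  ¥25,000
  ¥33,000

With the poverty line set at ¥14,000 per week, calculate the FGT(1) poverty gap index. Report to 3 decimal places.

0.167

Incomes under z: ¥5,000, ¥9,000 (q = 2 of N = 6).
Shortfall ratios: (14000−5000)/14000 = 0.6429; (14000−9000)/14000 = 0.3571.
Σ = 1.000000. Dividing by the full population N = 6 gives P₁ = 0.167.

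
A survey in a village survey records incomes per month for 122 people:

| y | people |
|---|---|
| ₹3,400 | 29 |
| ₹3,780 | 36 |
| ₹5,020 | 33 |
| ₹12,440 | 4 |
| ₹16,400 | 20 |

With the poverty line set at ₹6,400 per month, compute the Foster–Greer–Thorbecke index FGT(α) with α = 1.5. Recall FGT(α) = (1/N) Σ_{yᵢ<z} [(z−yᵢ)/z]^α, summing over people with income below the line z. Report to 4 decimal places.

0.1807

Below z: 29×₹3,400, 36×₹3,780, 33×₹5,020 (q = 98 of N = 122).
Relative gaps: (6400−3400)/6400 = 0.4688 (×29); (6400−3780)/6400 = 0.4094 (×36); (6400−5020)/6400 = 0.2156 (×33).
Raised to α = 1.5: 0.32093 (×29); 0.26193 (×36); 0.10013 (×33).
Sum = 22.040585; FGT(1.5) = 22.040585 / 122 = 0.1807.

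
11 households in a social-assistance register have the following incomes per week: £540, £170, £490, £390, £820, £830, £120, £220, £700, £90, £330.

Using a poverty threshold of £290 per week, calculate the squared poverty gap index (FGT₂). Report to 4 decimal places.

0.0953

Below z: £90, £120, £170, £220 (q = 4 of N = 11).
Normalized shortfalls: (290−90)/290 = 0.6897; (290−120)/290 = 0.5862; (290−170)/290 = 0.4138; (290−220)/290 = 0.2414.
Squared: 0.4756; 0.3436; 0.1712; 0.0583.
Sum = 1.048751; P₂ = 1.048751 / 11 = 0.0953.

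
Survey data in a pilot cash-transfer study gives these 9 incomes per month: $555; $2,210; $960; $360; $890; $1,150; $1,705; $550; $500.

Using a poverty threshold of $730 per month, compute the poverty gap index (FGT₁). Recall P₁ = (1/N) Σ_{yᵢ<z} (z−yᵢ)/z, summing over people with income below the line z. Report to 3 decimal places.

Incomes under z: $360, $500, $550, $555 (q = 4 of N = 9).
Relative gaps: (730−360)/730 = 0.5068; (730−500)/730 = 0.3151; (730−550)/730 = 0.2466; (730−555)/730 = 0.2397.
Sum of shortfalls = 1.308219; P₁ averages over all N: 1.308219 / 9 = 0.145.

0.145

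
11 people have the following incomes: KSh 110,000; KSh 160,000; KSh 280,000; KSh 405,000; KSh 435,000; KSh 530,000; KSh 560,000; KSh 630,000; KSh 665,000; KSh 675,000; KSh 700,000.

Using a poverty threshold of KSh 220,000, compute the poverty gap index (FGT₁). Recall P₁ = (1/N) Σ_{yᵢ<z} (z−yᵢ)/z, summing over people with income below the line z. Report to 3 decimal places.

Below z: KSh 110,000, KSh 160,000 (q = 2 of N = 11).
Gap ratios (z−y)/z: (220000−110000)/220000 = 0.5000; (220000−160000)/220000 = 0.2727.
Σ = 0.772727. Dividing by the full population N = 11 gives P₁ = 0.070.

0.070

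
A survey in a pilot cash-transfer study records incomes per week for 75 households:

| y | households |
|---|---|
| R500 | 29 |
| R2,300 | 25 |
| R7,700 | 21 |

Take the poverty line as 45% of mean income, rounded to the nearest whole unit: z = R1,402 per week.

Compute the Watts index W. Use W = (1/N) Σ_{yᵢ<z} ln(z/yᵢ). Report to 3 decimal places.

0.399

Poor units: 29×R500 (q = 29 of N = 75).
Log shortfalls: ln(1402/500) = 1.0310 (×29).
W = 29.900362 / 75 = 0.399.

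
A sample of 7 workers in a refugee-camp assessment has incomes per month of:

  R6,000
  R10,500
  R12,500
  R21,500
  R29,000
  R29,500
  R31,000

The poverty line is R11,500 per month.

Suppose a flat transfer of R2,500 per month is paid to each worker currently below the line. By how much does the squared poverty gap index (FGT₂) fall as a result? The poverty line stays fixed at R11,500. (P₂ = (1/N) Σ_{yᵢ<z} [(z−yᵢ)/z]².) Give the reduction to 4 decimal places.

Before: below the line — R6,000, R10,500; squared poverty gap index (FGT₂) = 0.033756.
After the R2,500 transfer: below the line — R8,500; squared poverty gap index (FGT₂) = 0.009722.
Reduction = 0.033756 − 0.009722 = 0.0240.

0.0240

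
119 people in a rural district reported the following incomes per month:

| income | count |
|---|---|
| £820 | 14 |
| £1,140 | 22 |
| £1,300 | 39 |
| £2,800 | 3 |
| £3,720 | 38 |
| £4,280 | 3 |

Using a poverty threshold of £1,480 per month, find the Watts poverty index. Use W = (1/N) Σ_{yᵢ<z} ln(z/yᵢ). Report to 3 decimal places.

Below the line: 14×£820, 22×£1,140, 39×£1,300 (q = 75 of N = 119).
ln(z/y) terms: ln(1480/820) = 0.5905 (×14); ln(1480/1140) = 0.2610 (×22); ln(1480/1300) = 0.1297 (×39).
W = 19.066642 / 119 = 0.160.

0.160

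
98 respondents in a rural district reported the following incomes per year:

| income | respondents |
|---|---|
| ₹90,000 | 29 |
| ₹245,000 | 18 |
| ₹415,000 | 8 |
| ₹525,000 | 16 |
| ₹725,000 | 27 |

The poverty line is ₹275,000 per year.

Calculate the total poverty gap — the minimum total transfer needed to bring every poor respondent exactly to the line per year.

₹5,905,000

Poor units: 29×₹90,000, 18×₹245,000 (q = 47 of N = 98).
Individual gaps: 29×(275000−90000) = 5365000; 18×(275000−245000) = 540000.
Aggregate gap = ₹5,905,000.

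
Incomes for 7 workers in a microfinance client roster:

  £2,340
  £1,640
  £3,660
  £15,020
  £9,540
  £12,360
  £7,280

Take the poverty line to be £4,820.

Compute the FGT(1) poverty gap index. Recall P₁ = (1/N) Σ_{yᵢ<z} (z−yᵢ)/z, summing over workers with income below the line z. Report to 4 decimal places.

Below z: £1,640, £2,340, £3,660 (q = 3 of N = 7).
Relative gaps: (4820−1640)/4820 = 0.6598; (4820−2340)/4820 = 0.5145; (4820−3660)/4820 = 0.2407.
Σ = 1.414938. Dividing by the full population N = 7 gives P₁ = 0.2021.

0.2021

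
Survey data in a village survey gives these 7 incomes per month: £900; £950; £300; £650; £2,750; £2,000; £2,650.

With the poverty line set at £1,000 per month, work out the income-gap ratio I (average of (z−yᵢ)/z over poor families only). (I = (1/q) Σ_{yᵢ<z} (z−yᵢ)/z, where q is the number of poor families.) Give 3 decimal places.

Poor units: £300, £650, £900, £950 (q = 4 of N = 7).
Shortfall ratios (z−y)/z: 0.7000, 0.3500, 0.1000, 0.0500; sum = 1.200000.
I averages over the q = 4 poor units only: 1.200000 / 4 = 0.300.

0.300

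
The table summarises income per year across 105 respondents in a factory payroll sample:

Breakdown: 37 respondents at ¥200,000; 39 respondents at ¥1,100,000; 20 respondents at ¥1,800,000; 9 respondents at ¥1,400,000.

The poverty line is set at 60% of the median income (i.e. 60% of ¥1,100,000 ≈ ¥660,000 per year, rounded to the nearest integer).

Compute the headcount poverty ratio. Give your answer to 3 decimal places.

0.352

37 of the 105 respondents have income below ¥660,000.
H = 37/105 = 0.352.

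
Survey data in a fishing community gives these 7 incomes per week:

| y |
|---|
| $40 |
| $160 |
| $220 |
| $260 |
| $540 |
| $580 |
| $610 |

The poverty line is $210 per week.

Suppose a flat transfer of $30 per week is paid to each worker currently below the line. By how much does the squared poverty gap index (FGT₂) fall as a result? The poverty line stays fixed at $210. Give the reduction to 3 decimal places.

Before: below the line — $40, $160; squared poverty gap index (FGT₂) = 0.10172.
After the $30 transfer: below the line — $70, $190; squared poverty gap index (FGT₂) = 0.06479.
Reduction = 0.10172 − 0.06479 = 0.037.

0.037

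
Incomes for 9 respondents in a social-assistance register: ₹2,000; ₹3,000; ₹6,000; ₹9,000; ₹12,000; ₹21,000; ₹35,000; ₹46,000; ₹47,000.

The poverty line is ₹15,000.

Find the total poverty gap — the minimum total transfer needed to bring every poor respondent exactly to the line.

Below z: ₹2,000, ₹3,000, ₹6,000, ₹9,000, ₹12,000 (q = 5 of N = 9).
Individual gaps: 15000−2000 = 13000; 15000−3000 = 12000; 15000−6000 = 9000; 15000−9000 = 6000; 15000−12000 = 3000.
Aggregate gap = ₹43,000.

₹43,000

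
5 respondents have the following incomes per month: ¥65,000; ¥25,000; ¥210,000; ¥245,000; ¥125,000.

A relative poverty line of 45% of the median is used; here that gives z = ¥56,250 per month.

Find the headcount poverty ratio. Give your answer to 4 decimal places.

0.2000

1 of the 5 respondents have income below ¥56,250.
H = 1/5 = 0.2000.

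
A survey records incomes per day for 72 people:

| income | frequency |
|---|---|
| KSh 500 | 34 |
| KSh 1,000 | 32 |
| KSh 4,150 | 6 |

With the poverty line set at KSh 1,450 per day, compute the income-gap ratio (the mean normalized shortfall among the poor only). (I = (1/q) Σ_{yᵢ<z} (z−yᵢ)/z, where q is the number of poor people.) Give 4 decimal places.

0.4880

Poor units: 34×KSh 500, 32×KSh 1,000 (q = 66 of N = 72).
Shortfall ratios (z−y)/z: 0.6552 (×34), 0.3103 (×32); sum = 32.206897.
I averages over the q = 66 poor units only: 32.206897 / 66 = 0.4880.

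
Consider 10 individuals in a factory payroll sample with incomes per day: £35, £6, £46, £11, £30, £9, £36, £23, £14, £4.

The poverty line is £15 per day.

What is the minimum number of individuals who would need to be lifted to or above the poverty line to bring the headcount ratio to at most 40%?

1

5 of the 10 individuals are poor, so H = 5/10 = 0.500.
A headcount ratio of at most 40% allows at most ⌊0.40 × 10⌋ = 4 poor individuals.
So at least 5 − 4 = 1 must be lifted.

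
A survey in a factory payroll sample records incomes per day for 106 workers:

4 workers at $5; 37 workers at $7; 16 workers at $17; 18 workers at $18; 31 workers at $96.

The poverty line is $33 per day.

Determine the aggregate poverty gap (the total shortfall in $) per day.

Below the line: 4×$5, 37×$7, 16×$17, 18×$18 (q = 75 of N = 106).
Individual gaps: 4×(33−5) = 112; 37×(33−7) = 962; 16×(33−17) = 256; 18×(33−18) = 270.
Aggregate gap = $1,600.

$1,600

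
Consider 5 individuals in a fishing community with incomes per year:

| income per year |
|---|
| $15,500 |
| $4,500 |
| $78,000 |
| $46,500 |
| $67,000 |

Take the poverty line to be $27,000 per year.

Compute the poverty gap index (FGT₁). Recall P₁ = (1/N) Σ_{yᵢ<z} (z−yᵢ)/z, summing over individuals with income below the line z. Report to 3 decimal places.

Incomes under z: $4,500, $15,500 (q = 2 of N = 5).
Shortfall ratios: (27000−4500)/27000 = 0.8333; (27000−15500)/27000 = 0.4259.
Sum of shortfalls = 1.259259; P₁ averages over all N: 1.259259 / 5 = 0.252.

0.252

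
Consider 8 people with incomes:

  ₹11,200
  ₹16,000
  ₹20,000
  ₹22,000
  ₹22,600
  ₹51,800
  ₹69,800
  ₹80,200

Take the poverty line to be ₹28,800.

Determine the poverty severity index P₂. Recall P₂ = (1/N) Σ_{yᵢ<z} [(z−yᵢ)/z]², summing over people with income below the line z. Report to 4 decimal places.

0.0958

Below z: ₹11,200, ₹16,000, ₹20,000, ₹22,000, ₹22,600 (q = 5 of N = 8).
Relative gaps: (28800−11200)/28800 = 0.6111; (28800−16000)/28800 = 0.4444; (28800−20000)/28800 = 0.3056; (28800−22000)/28800 = 0.2361; (28800−22600)/28800 = 0.2153.
Squared: 0.3735; 0.1975; 0.0934; 0.0557; 0.0463.
Sum = 0.766445; P₂ = 0.766445 / 8 = 0.0958.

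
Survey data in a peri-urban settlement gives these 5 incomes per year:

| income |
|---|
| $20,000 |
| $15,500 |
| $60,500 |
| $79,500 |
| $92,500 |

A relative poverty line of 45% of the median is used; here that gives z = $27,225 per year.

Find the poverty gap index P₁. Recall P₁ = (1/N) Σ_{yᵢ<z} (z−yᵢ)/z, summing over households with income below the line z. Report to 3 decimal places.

Below z: $15,500, $20,000 (q = 2 of N = 5).
Shortfall ratios: (27225−15500)/27225 = 0.4307; (27225−20000)/27225 = 0.2654.
Σ = 0.696051. Dividing by the full population N = 5 gives P₁ = 0.139.

0.139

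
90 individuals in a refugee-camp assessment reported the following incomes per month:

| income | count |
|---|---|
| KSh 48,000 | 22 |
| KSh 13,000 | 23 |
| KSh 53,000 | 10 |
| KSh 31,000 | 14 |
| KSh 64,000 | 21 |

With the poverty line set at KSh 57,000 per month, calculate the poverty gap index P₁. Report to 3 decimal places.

0.315

Below the line: 23×KSh 13,000, 14×KSh 31,000, 22×KSh 48,000, 10×KSh 53,000 (q = 69 of N = 90).
Shortfall ratios: (57000−13000)/57000 = 0.7719 (×23); (57000−31000)/57000 = 0.4561 (×14); (57000−48000)/57000 = 0.1579 (×22); (57000−53000)/57000 = 0.0702 (×10).
Sum of shortfalls = 28.315789; P₁ averages over all N: 28.315789 / 90 = 0.315.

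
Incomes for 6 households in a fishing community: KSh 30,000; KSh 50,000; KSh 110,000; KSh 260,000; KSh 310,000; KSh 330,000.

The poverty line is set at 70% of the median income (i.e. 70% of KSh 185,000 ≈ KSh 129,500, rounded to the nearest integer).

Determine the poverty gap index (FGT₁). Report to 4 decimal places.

Below z: KSh 30,000, KSh 50,000, KSh 110,000 (q = 3 of N = 6).
Relative gaps: (129500−30000)/129500 = 0.7683; (129500−50000)/129500 = 0.6139; (129500−110000)/129500 = 0.1506.
Σ = 1.532819. Dividing by the full population N = 6 gives P₁ = 0.2555.

0.2555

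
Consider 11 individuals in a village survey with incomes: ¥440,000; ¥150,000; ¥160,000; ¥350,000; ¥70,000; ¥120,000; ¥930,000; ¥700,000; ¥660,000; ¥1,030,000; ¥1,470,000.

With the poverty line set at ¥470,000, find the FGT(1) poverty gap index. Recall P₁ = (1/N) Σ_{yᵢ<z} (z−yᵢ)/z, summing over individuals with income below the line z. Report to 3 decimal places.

0.296

Incomes under z: ¥70,000, ¥120,000, ¥150,000, ¥160,000, ¥350,000, ¥440,000 (q = 6 of N = 11).
Normalized shortfalls: (470000−70000)/470000 = 0.8511; (470000−120000)/470000 = 0.7447; (470000−150000)/470000 = 0.6809; (470000−160000)/470000 = 0.6596; (470000−350000)/470000 = 0.2553; (470000−440000)/470000 = 0.0638.
Sum of shortfalls = 3.255319; P₁ averages over all N: 3.255319 / 11 = 0.296.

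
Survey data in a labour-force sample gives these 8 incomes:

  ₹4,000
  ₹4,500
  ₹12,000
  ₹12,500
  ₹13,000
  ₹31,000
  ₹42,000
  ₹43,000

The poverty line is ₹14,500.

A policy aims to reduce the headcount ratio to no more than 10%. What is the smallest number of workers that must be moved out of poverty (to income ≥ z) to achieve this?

5 of the 8 workers are poor, so H = 5/8 = 0.625.
A headcount ratio of at most 10% allows at most ⌊0.10 × 8⌋ = 0 poor workers.
So at least 5 − 0 = 5 must be lifted.

5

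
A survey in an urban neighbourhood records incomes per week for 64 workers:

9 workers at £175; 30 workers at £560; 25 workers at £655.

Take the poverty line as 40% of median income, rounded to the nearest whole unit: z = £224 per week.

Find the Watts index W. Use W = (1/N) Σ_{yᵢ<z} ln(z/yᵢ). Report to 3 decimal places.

Below the line: 9×£175 (q = 9 of N = 64).
Log gaps: ln(224/175) = 0.2469 (×9).
W = 2.221741 / 64 = 0.035.

0.035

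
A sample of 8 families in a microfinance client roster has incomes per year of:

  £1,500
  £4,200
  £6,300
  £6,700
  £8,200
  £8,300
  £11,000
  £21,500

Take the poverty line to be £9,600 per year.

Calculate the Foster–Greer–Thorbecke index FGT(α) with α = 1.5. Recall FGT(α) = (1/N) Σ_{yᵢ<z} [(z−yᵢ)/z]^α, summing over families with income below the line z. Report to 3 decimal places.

Below z: £1,500, £4,200, £6,300, £6,700, £8,200, £8,300 (q = 6 of N = 8).
Relative gaps: (9600−1500)/9600 = 0.8438; (9600−4200)/9600 = 0.5625; (9600−6300)/9600 = 0.3438; (9600−6700)/9600 = 0.3021; (9600−8200)/9600 = 0.1458; (9600−8300)/9600 = 0.1354.
Raised to α = 1.5: 0.77503; 0.42188; 0.20154; 0.16603; 0.05569; 0.04983.
Sum = 1.670005; FGT(1.5) = 1.670005 / 8 = 0.209.

0.209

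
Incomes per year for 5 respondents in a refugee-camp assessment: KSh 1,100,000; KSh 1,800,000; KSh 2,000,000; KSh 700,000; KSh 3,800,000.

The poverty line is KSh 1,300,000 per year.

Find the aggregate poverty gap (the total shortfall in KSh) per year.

KSh 800,000

Below the line: KSh 700,000, KSh 1,100,000 (q = 2 of N = 5).
Individual gaps: 1300000−700000 = 600000; 1300000−1100000 = 200000.
Aggregate gap = KSh 800,000.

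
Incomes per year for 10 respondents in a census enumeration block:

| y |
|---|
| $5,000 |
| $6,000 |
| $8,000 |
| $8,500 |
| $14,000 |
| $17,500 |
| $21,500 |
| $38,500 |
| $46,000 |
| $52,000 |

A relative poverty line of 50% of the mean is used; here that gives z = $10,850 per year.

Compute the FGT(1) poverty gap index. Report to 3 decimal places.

0.147

Incomes under z: $5,000, $6,000, $8,000, $8,500 (q = 4 of N = 10).
Shortfall ratios: (10850−5000)/10850 = 0.5392; (10850−6000)/10850 = 0.4470; (10850−8000)/10850 = 0.2627; (10850−8500)/10850 = 0.2166.
Σ = 1.465438. Dividing by the full population N = 10 gives P₁ = 0.147.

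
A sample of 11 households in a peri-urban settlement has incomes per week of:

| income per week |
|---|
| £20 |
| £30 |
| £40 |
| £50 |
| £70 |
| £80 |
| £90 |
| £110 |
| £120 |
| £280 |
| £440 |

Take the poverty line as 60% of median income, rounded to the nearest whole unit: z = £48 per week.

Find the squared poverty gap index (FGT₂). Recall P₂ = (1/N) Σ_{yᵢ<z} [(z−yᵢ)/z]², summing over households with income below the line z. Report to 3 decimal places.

0.046

Below z: £20, £30, £40 (q = 3 of N = 11).
Normalized shortfalls: (48−20)/48 = 0.5833; (48−30)/48 = 0.3750; (48−40)/48 = 0.1667.
Squared: 0.3403; 0.1406; 0.0278.
Sum = 0.508681; P₂ = 0.508681 / 11 = 0.046.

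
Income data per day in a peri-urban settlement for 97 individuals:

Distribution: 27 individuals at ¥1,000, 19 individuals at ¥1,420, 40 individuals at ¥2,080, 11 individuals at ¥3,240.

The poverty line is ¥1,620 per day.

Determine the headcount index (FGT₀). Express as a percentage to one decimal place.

47.4%

46 of the 97 individuals have income below ¥1,620.
H = 46/97 = 47.4%.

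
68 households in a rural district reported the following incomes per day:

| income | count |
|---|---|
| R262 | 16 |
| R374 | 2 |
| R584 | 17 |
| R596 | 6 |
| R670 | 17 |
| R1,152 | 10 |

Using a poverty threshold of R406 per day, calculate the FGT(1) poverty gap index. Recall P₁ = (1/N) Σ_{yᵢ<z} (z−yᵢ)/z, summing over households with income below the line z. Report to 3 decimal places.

Below z: 16×R262, 2×R374 (q = 18 of N = 68).
Shortfall ratios: (406−262)/406 = 0.3547 (×16); (406−374)/406 = 0.0788 (×2).
Sum of shortfalls = 5.832512; P₁ averages over all N: 5.832512 / 68 = 0.086.

0.086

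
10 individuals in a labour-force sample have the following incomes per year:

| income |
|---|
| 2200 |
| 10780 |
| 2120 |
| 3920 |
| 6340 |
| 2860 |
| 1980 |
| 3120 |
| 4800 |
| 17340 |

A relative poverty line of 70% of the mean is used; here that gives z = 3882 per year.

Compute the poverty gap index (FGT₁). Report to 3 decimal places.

Below z: 1980, 2120, 2200, 2860, 3120 (q = 5 of N = 10).
Gap ratios (z−y)/z: (3882−1980)/3882 = 0.4900; (3882−2120)/3882 = 0.4539; (3882−2200)/3882 = 0.4333; (3882−2860)/3882 = 0.2633; (3882−3120)/3882 = 0.1963.
Σ = 1.836682. Dividing by the full population N = 10 gives P₁ = 0.184.

0.184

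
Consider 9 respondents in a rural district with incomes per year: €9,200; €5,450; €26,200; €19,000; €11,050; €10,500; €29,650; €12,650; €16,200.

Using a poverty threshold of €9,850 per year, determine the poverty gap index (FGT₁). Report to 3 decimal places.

0.057

Below z: €5,450, €9,200 (q = 2 of N = 9).
Shortfall ratios: (9850−5450)/9850 = 0.4467; (9850−9200)/9850 = 0.0660.
Σ = 0.512690. Dividing by the full population N = 9 gives P₁ = 0.057.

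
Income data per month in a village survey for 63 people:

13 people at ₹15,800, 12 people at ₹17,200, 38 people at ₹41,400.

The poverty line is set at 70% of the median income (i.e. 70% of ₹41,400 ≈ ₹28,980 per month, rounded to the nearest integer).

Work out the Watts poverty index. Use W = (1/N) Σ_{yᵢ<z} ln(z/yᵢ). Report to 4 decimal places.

0.2245

Incomes under z: 13×₹15,800, 12×₹17,200 (q = 25 of N = 63).
Log gaps: ln(28980/15800) = 0.6066 (×13); ln(28980/17200) = 0.5217 (×12).
W = 14.146107 / 63 = 0.2245.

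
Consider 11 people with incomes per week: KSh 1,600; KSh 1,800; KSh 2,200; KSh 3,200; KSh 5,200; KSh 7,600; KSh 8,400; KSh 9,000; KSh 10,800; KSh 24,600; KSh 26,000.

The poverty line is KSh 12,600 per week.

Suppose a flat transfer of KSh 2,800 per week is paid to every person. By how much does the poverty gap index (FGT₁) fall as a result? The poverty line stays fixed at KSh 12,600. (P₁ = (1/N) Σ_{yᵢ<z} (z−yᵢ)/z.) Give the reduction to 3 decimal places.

Before: below the line — KSh 1,600, KSh 1,800, KSh 2,200, KSh 3,200, KSh 5,200, KSh 7,600, KSh 8,400, KSh 9,000, KSh 10,800; poverty gap index (FGT₁) = 0.45887.
After the KSh 2,800 transfer: below the line — KSh 4,400, KSh 4,600, KSh 5,000, KSh 6,000, KSh 8,000, KSh 10,400, KSh 11,200, KSh 11,800; poverty gap index (FGT₁) = 0.28427.
Reduction = 0.45887 − 0.28427 = 0.175.

0.175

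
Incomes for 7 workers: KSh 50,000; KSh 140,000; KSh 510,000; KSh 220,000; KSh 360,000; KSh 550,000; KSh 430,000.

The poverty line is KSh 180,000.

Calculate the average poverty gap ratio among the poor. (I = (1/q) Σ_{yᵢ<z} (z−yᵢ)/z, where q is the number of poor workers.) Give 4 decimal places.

0.4722

Below z: KSh 50,000, KSh 140,000 (q = 2 of N = 7).
Relative gaps: 0.7222, 0.2222; sum = 0.944444.
I averages over the q = 2 poor units only: 0.944444 / 2 = 0.4722.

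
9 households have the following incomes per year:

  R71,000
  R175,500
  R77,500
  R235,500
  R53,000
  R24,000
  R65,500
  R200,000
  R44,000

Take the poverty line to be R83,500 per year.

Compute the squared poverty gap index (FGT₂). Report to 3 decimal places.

Below z: R24,000, R44,000, R53,000, R65,500, R71,000, R77,500 (q = 6 of N = 9).
Normalized shortfalls: (83500−24000)/83500 = 0.7126; (83500−44000)/83500 = 0.4731; (83500−53000)/83500 = 0.3653; (83500−65500)/83500 = 0.2156; (83500−71000)/83500 = 0.1497; (83500−77500)/83500 = 0.0719.
Squared: 0.5078; 0.2238; 0.1334; 0.0465; 0.0224; 0.0052.
Sum = 0.939008; P₂ = 0.939008 / 9 = 0.104.

0.104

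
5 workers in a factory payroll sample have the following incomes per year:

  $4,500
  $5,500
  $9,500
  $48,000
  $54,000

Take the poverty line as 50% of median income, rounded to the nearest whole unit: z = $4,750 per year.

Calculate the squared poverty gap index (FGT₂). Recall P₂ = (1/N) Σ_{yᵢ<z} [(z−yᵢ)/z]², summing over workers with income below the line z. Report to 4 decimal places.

Below the line: $4,500 (q = 1 of N = 5).
Shortfall ratios: (4750−4500)/4750 = 0.0526.
Squared: 0.0028.
Sum = 0.002770; P₂ = 0.002770 / 5 = 0.0006.

0.0006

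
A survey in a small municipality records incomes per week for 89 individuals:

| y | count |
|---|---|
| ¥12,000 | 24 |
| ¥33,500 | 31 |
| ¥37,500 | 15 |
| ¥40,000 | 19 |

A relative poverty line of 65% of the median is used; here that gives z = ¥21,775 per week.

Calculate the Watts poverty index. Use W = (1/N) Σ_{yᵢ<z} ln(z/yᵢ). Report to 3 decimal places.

Poor units: 24×¥12,000 (q = 24 of N = 89).
Log shortfalls: ln(21775/12000) = 0.5959 (×24).
W = 14.300541 / 89 = 0.161.

0.161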